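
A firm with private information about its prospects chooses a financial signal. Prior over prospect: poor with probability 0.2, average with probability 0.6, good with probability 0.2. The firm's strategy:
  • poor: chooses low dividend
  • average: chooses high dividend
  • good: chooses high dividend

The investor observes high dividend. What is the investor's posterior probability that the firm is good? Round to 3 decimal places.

P(high dividend) = 0.2·0 + 0.6·1 + 0.2·1 = 0.8
P(good | high dividend) = (0.2·1) / 0.8 = 0.2 / 0.8 = 0.25

0.250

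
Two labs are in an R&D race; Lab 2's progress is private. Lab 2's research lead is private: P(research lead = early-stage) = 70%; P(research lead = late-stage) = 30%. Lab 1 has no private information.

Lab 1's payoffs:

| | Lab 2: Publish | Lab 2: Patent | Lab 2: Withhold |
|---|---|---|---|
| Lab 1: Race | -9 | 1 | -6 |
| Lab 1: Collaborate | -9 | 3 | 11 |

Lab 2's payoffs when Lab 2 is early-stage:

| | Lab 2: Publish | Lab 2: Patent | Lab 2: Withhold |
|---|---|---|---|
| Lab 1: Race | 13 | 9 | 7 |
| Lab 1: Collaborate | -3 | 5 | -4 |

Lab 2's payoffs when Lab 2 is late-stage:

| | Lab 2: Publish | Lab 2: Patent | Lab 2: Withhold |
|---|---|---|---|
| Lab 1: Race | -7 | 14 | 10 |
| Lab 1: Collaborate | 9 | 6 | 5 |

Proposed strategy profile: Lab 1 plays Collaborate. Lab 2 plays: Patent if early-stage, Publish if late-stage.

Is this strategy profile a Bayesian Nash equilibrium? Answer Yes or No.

A profile is a BNE iff every type of every player is best-responding given beliefs about the other side.
Lab 1 plays Collaborate: E[Collaborate] = 0.7·(3) + 0.3·(-9) = -0.6; E[Race] = -2. Best-responding. ✓
Lab 2 (research lead early-stage), facing Collaborate: Publish gives -3, Patent gives 5, Withhold gives -4. Proposed Patent is best. ✓
Lab 2 (research lead late-stage), facing Collaborate: Publish gives 9, Patent gives 6, Withhold gives 5. Proposed Publish is best. ✓

Yes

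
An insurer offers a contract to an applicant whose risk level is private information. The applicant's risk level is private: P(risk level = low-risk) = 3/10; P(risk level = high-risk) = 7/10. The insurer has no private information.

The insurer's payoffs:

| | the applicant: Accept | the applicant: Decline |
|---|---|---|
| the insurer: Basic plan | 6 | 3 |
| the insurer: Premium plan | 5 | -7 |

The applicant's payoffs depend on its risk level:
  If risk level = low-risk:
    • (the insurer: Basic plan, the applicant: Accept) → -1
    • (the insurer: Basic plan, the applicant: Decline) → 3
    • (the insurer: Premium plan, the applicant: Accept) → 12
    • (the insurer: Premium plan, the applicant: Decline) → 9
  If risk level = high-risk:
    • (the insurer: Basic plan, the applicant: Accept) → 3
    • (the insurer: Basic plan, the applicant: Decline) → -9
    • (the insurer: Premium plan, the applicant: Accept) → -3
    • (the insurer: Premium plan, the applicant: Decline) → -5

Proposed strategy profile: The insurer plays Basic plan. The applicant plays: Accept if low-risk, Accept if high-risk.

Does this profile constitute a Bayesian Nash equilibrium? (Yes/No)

No

A profile is a BNE iff every type of every player is best-responding given beliefs about the other side.
The insurer plays Basic plan: E[Basic plan] = 3/10·(6) + 7/10·(6) = 6; E[Premium plan] = 5. Best-responding. ✓
The applicant (risk level low-risk), facing Basic plan: Accept gives -1, Decline gives 3. Proposed Accept is not best — profitable deviation exists. ✗
The applicant (risk level high-risk), facing Basic plan: Accept gives 3, Decline gives -9. Proposed Accept is best. ✓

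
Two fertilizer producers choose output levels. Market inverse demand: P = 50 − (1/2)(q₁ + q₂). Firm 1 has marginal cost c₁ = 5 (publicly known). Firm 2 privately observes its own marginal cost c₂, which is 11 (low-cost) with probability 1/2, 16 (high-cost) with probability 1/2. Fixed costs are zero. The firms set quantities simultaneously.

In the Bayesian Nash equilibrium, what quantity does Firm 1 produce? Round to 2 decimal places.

35.67

Firm 2 with cost c maximizes (50 − (1/2)(q₁+q₂) − c)·q₂, giving q₂(c) = (50 − c − (1/2)q₁).
E[c₂] = 1/2·11 + 1/2·16 = 13.5
Firm 1's FOC against E[q₂] yields q₁ = (50 − 2·5 + E[c₂])/(3/2) = (50 − 10 + 13.5)/(3/2) = 35.6667.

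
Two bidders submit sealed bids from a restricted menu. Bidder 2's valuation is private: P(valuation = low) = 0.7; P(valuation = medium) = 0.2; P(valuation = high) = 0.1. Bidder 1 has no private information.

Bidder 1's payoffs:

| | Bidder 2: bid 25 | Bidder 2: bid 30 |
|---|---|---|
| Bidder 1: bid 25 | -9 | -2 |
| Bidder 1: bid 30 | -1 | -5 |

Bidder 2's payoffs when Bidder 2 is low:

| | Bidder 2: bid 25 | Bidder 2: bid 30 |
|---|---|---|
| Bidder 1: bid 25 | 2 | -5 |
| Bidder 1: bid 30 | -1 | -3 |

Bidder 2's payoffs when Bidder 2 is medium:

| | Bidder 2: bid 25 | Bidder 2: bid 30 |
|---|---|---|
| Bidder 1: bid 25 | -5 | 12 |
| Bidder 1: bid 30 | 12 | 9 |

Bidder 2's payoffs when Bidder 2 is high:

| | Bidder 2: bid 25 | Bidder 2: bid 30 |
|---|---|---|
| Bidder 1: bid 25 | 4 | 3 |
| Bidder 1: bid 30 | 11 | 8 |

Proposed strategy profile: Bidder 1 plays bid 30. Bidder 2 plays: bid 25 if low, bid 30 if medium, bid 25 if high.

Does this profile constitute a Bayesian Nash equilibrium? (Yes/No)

No

A profile is a BNE iff every type of every player is best-responding given beliefs about the other side.
Bidder 1 plays bid 30: E[bid 30] = 0.7·(-1) + 0.2·(-5) + 0.1·(-1) = -1.8; E[bid 25] = -7.6. Best-responding. ✓
Bidder 2 (valuation low), facing bid 30: bid 25 gives -1, bid 30 gives -3. Proposed bid 25 is best. ✓
Bidder 2 (valuation medium), facing bid 30: bid 25 gives 12, bid 30 gives 9. Proposed bid 30 is not best — profitable deviation exists. ✗
Bidder 2 (valuation high), facing bid 30: bid 25 gives 11, bid 30 gives 8. Proposed bid 25 is best. ✓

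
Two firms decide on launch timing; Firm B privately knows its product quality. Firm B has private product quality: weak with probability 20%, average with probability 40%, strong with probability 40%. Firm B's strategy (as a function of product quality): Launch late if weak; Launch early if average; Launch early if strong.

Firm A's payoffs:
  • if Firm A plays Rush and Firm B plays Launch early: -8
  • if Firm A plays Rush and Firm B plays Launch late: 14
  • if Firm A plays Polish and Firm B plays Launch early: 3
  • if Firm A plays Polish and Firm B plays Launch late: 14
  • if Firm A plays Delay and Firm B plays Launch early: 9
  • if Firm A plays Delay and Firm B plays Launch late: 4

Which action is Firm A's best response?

Compute Firm A's expected payoff for each action, taking the expectation over Firm B's type.
E[Rush] = 0.2·(14) + 0.4·(-8) + 0.4·(-8) = -3.6
E[Polish] = 0.2·(14) + 0.4·(3) + 0.4·(3) = 5.2
E[Delay] = 0.2·(4) + 0.4·(9) + 0.4·(9) = 8
Best response: Delay (8 is the largest).

Delay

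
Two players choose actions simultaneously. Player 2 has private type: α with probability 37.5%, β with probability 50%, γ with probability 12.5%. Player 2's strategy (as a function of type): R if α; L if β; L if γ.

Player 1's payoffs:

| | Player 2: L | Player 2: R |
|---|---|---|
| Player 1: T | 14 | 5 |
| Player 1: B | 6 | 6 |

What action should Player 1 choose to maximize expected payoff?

E[T] = 0.375·(5) + 0.5·(14) + 0.125·(14) = 10.625
E[B] = 0.375·(6) + 0.5·(6) + 0.125·(6) = 6
Best response: T (10.625 is the largest).

T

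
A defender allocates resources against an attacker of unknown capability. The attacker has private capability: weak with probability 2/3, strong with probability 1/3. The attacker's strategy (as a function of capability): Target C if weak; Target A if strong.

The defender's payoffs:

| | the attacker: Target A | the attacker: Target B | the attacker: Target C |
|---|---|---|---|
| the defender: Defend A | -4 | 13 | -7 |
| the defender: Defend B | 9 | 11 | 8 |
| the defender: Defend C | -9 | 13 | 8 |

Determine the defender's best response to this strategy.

Defend B

E[Defend A] = 2/3·(-7) + 1/3·(-4) = -6
E[Defend B] = 2/3·(8) + 1/3·(9) = 25/3
E[Defend C] = 2/3·(8) + 1/3·(-9) = 7/3
Best response: Defend B (25/3 is the largest).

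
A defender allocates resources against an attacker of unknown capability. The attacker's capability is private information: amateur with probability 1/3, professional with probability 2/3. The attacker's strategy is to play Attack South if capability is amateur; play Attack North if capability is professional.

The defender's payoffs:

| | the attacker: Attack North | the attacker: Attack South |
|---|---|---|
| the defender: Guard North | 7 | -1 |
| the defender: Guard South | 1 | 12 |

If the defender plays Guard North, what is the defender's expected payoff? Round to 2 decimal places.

4.33

E[Guard North] = 1/3·(-1) + 2/3·7 = (-1/3) + 14/3 = 13/3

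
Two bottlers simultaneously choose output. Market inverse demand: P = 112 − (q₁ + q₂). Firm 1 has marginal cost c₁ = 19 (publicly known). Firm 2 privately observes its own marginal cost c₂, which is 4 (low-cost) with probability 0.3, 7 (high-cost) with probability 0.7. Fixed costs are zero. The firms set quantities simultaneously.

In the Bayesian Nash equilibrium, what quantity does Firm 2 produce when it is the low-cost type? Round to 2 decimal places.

40.65

Type-c best response for Firm 2: q₂(c) = (112 − c)/2 − q₁/2.
Firm 1 maximizes expected profit; its first-order condition is 112 − 2q₁ − E[q₂] − 19 = 0.
Substituting E[q₂] and solving: E[c₂] = 6.1, so q₁ = (112 − 2·19 + 6.1)/3 = 26.7.
q₂(low-cost) = (112 − 4 − 26.7)/2 = 40.65.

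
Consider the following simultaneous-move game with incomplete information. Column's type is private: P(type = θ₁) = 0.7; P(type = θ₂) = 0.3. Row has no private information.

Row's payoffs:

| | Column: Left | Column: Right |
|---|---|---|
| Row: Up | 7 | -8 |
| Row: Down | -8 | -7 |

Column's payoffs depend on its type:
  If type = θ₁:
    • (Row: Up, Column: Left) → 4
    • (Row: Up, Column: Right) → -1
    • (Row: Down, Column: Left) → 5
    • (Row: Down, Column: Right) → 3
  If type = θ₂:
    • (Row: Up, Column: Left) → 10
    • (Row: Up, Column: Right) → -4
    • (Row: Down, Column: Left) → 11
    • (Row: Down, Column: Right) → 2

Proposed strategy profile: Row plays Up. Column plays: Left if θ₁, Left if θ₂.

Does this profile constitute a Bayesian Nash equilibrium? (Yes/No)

Yes

A profile is a BNE iff every type of every player is best-responding given beliefs about the other side.
Row plays Up: E[Up] = 0.7·(7) + 0.3·(7) = 7; E[Down] = -8. Best-responding. ✓
Column (type θ₁), facing Up: Left gives 4, Right gives -1. Proposed Left is best. ✓
Column (type θ₂), facing Up: Left gives 10, Right gives -4. Proposed Left is best. ✓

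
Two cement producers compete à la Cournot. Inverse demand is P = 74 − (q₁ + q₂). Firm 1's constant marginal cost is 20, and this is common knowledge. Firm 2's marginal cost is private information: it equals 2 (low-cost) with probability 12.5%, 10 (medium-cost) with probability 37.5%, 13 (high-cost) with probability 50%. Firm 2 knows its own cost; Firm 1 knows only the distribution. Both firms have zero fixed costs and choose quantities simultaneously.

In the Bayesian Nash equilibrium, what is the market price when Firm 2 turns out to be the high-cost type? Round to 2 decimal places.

36.08

Type-c best response for Firm 2: q₂(c) = (74 − c)/2 − q₁/2.
Firm 1 maximizes expected profit; its first-order condition is 74 − 2q₁ − E[q₂] − 20 = 0.
Substituting E[q₂] and solving: E[c₂] = 10.5, so q₁ = (74 − 2·20 + 10.5)/3 = 14.8333.
q₂(high-cost) = 23.0833, so P = 74 − (14.8333 + 23.0833) = 36.0833.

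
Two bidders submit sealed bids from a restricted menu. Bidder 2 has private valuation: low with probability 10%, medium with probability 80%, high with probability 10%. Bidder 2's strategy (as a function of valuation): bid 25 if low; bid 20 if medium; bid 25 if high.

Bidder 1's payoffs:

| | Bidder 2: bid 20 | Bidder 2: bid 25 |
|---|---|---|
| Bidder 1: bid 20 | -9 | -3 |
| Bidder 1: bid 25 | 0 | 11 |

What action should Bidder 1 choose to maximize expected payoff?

E[bid 20] = 0.1·(-3) + 0.8·(-9) + 0.1·(-3) = -7.8
E[bid 25] = 0.1·(11) + 0.8·(0) + 0.1·(11) = 2.2
Best response: bid 25 (2.2 is the largest).

bid 25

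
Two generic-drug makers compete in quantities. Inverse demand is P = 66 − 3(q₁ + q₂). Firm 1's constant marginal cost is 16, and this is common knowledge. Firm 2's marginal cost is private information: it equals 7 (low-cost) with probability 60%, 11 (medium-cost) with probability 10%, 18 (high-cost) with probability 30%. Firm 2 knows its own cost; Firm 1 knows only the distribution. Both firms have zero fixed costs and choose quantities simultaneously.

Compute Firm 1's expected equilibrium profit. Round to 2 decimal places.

Firm 2 with cost c maximizes (66 − 3(q₁+q₂) − c)·q₂, giving q₂(c) = (66 − c − 3q₁)/6.
E[c₂] = 0.6·7 + 0.1·11 + 0.3·18 = 10.7
Firm 1's FOC against E[q₂] yields q₁ = (66 − 2·16 + E[c₂])/9 = (66 − 32 + 10.7)/9 = 4.96667.
E[P] = 66 − 3·(q₁ + E[q₂]) = 30.9; Firm 1's expected profit = (E[P] − 16)·q₁ = (30.9 − 16)·4.96667 = 74.0033.

74.00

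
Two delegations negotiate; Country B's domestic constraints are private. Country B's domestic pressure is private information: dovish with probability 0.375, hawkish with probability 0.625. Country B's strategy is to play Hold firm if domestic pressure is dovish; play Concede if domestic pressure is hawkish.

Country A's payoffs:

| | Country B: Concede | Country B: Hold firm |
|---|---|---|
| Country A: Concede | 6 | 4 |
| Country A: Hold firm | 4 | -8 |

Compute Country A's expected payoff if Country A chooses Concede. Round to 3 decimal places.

Take the expectation over Country B's domestic pressure, weighting each type's action by its prior probability.
E[Concede] = 0.375·4 + 0.625·6 = 1.5 + 3.75 = 5.25

5.250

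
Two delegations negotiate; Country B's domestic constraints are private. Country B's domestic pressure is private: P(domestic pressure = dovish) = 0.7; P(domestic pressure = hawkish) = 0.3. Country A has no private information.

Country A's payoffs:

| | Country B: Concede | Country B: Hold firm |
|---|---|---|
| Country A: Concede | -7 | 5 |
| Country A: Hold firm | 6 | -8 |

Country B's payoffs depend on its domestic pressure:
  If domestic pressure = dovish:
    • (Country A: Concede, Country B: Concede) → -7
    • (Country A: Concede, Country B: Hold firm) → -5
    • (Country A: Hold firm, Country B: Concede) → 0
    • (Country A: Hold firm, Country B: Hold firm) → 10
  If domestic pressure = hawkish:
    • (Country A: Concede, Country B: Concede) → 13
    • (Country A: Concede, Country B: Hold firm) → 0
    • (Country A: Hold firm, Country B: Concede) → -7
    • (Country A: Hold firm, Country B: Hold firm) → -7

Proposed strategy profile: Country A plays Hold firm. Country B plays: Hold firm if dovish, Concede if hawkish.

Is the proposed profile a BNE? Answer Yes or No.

Country A plays Hold firm: E[Hold firm] = 0.7·(-8) + 0.3·(6) = -3.8; E[Concede] = 1.4. Not best-responding. ✗
Country B (domestic pressure dovish), facing Hold firm: Concede gives 0, Hold firm gives 10. Proposed Hold firm is best. ✓
Country B (domestic pressure hawkish), facing Hold firm: Concede gives -7, Hold firm gives -7. Proposed Concede is best. ✓

No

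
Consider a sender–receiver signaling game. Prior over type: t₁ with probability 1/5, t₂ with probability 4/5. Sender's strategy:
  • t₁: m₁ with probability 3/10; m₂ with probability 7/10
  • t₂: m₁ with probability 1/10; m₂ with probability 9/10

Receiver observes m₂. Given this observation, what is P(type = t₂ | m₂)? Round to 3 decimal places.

Apply Bayes' rule using the sender's strategy as the likelihood.
P(m₂) = (1/5)·(7/10) + (4/5)·(9/10) = 43/50
P(t₂ | m₂) = ((4/5)·(9/10)) / (43/50) = (18/25) / (43/50) = 36/43

0.837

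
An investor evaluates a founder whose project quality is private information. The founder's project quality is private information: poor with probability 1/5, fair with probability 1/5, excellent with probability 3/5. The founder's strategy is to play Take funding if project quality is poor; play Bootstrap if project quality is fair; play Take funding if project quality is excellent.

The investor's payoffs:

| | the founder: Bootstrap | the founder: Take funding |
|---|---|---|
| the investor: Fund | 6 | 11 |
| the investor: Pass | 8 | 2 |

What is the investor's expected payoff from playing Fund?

10

E[Fund] = 1/5·11 + 1/5·6 + 3/5·11 = 11/5 + 6/5 + 33/5 = 10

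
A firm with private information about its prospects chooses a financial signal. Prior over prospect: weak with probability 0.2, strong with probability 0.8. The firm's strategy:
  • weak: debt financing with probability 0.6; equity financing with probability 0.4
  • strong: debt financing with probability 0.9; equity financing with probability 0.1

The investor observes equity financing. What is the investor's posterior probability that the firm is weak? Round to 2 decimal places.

0.50

Apply Bayes' rule using the sender's strategy as the likelihood.
P(equity financing) = 0.2·0.4 + 0.8·0.1 = 0.16
P(weak | equity financing) = (0.2·0.4) / 0.16 = 0.08 / 0.16 = 0.5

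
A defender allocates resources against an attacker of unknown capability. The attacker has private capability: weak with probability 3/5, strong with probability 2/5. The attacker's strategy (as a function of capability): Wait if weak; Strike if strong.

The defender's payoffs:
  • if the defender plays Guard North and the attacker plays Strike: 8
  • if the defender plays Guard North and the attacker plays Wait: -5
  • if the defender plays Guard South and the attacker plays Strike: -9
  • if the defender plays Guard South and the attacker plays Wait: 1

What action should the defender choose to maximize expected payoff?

Compute the defender's expected payoff for each action, taking the expectation over the attacker's type.
E[Guard North] = 3/5·(-5) + 2/5·(8) = 1/5
E[Guard South] = 3/5·(1) + 2/5·(-9) = -3
Best response: Guard North (1/5 is the largest).

Guard North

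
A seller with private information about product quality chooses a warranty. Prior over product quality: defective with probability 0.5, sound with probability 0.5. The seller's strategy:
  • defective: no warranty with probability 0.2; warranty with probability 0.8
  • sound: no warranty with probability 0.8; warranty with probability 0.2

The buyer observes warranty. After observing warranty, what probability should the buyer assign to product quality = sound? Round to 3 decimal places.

Apply Bayes' rule using the sender's strategy as the likelihood.
P(warranty) = 0.5·0.8 + 0.5·0.2 = 0.5
P(sound | warranty) = (0.5·0.2) / 0.5 = 0.1 / 0.5 = 0.2

0.200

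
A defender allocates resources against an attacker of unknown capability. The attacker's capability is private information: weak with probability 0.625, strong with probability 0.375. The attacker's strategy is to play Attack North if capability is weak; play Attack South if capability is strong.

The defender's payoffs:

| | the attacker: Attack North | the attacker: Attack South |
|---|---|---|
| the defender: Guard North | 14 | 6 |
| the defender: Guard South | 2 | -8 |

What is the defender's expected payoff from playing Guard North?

11

E[Guard North] = 0.625·14 + 0.375·6 = 8.75 + 2.25 = 11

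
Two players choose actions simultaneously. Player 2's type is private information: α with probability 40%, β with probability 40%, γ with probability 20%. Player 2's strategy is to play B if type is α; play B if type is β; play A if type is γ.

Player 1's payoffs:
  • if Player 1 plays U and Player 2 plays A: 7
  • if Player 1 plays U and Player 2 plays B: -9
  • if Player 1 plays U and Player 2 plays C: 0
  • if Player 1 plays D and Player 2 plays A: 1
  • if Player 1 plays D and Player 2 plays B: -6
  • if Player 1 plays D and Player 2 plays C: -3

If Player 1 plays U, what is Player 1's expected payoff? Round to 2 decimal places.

-5.80

E[U] = 0.4·(-9) + 0.4·(-9) + 0.2·7 = (-3.6) + (-3.6) + 1.4 = -5.8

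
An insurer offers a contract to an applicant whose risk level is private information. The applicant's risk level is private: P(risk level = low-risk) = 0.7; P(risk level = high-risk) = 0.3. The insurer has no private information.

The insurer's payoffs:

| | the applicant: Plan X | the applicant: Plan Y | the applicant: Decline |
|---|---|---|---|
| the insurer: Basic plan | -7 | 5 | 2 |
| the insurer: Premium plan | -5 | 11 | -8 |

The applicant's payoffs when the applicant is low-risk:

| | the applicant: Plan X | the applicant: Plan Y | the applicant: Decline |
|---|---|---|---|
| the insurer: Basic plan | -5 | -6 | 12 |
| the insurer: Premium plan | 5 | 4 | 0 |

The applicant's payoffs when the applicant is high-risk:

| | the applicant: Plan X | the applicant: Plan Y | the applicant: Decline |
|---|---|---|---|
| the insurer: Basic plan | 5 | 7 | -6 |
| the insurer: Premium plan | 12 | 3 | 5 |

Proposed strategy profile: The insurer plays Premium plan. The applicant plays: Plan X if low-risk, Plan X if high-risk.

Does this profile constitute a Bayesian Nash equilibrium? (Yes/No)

Yes

The insurer plays Premium plan: E[Premium plan] = 0.7·(-5) + 0.3·(-5) = -5; E[Basic plan] = -7. Best-responding. ✓
The applicant (risk level low-risk), facing Premium plan: Plan X gives 5, Plan Y gives 4, Decline gives 0. Proposed Plan X is best. ✓
The applicant (risk level high-risk), facing Premium plan: Plan X gives 12, Plan Y gives 3, Decline gives 5. Proposed Plan X is best. ✓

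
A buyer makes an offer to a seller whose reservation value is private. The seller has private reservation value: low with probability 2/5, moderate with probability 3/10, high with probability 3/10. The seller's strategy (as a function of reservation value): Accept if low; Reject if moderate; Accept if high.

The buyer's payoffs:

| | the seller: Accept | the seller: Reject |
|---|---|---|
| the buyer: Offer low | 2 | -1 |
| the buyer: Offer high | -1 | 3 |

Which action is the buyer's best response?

Offer low

Compute the buyer's expected payoff for each action, taking the expectation over the seller's type.
E[Offer low] = 2/5·(2) + 3/10·(-1) + 3/10·(2) = 11/10
E[Offer high] = 2/5·(-1) + 3/10·(3) + 3/10·(-1) = 1/5
Best response: Offer low (11/10 is the largest).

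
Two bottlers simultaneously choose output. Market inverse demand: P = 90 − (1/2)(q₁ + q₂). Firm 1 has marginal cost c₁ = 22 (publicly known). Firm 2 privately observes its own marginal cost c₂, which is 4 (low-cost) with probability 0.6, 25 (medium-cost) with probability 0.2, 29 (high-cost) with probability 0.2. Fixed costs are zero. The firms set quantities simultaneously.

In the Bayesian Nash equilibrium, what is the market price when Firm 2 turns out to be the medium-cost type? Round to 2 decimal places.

Each type of Firm 2 best-responds to q₁; Firm 1 best-responds to the expected q₂ over Firm 2's types.
Firm 2 with cost c maximizes (90 − (1/2)(q₁+q₂) − c)·q₂, giving q₂(c) = (90 − c − (1/2)q₁).
E[c₂] = 0.6·4 + 0.2·25 + 0.2·29 = 13.2
Firm 1's FOC against E[q₂] yields q₁ = (90 − 2·22 + E[c₂])/(3/2) = (90 − 44 + 13.2)/(3/2) = 39.4667.
q₂(medium-cost) = 45.2667, so P = 90 − (1/2)·(39.4667 + 45.2667) = 47.6333.

47.63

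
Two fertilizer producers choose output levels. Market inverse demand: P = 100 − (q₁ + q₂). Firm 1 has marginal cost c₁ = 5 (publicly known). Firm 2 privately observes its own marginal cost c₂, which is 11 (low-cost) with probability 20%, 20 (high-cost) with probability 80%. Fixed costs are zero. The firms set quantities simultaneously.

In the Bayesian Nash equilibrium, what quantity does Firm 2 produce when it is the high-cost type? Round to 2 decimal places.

Type-c best response for Firm 2: q₂(c) = (100 − c)/2 − q₁/2.
Firm 1 maximizes expected profit; its first-order condition is 100 − 2q₁ − E[q₂] − 5 = 0.
Substituting E[q₂] and solving: E[c₂] = 18.2, so q₁ = (100 − 2·5 + 18.2)/3 = 36.0667.
q₂(high-cost) = (100 − 20 − 36.0667)/2 = 21.9667.

21.97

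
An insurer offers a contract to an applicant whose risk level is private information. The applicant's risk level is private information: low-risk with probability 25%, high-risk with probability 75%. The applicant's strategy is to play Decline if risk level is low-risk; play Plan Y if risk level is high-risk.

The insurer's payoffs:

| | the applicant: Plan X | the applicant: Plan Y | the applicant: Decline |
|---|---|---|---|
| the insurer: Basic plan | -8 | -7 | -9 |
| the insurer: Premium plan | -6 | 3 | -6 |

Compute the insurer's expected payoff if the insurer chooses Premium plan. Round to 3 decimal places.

E[Premium plan] = 0.25·(-6) + 0.75·3 = (-1.5) + 2.25 = 0.75

0.750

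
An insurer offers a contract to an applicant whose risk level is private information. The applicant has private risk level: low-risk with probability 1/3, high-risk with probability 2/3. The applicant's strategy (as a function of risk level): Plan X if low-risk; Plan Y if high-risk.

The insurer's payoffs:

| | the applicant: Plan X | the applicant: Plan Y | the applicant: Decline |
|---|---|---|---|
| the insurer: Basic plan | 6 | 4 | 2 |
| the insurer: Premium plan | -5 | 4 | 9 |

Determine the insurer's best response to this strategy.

Basic plan

E[Basic plan] = 1/3·(6) + 2/3·(4) = 14/3
E[Premium plan] = 1/3·(-5) + 2/3·(4) = 1
Best response: Basic plan (14/3 is the largest).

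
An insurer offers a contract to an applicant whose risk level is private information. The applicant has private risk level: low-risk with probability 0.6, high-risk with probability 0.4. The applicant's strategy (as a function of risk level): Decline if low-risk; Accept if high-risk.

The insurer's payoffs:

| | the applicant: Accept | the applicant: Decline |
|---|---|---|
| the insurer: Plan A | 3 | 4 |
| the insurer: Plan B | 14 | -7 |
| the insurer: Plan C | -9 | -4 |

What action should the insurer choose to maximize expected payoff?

Compute the insurer's expected payoff for each action, taking the expectation over the applicant's type.
E[Plan A] = 0.6·(4) + 0.4·(3) = 3.6
E[Plan B] = 0.6·(-7) + 0.4·(14) = 1.4
E[Plan C] = 0.6·(-4) + 0.4·(-9) = -6
Best response: Plan A (3.6 is the largest).

Plan A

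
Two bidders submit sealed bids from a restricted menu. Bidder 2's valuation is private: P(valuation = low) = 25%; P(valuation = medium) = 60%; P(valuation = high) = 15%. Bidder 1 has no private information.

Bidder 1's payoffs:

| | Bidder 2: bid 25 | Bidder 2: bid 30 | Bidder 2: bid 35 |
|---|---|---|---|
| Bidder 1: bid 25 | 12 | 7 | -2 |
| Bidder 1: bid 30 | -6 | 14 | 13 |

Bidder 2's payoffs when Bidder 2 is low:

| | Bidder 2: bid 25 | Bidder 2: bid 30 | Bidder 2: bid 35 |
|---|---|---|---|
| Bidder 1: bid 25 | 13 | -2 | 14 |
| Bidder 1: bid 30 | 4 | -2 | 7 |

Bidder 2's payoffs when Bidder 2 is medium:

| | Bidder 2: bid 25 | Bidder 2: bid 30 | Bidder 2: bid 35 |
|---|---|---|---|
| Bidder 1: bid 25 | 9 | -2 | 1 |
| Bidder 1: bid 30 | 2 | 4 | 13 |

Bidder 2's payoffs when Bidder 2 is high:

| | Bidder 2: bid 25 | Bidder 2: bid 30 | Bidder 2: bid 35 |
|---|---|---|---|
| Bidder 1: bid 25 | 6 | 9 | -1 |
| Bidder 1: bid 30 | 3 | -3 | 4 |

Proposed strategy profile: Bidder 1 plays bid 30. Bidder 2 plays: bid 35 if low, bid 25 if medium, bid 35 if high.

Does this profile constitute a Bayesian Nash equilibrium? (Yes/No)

A profile is a BNE iff every type of every player is best-responding given beliefs about the other side.
Bidder 1 plays bid 30: E[bid 30] = 0.25·(13) + 0.6·(-6) + 0.15·(13) = 1.6; E[bid 25] = 6.4. Not best-responding. ✗
Bidder 2 (valuation low), facing bid 30: bid 25 gives 4, bid 30 gives -2, bid 35 gives 7. Proposed bid 35 is best. ✓
Bidder 2 (valuation medium), facing bid 30: bid 25 gives 2, bid 30 gives 4, bid 35 gives 13. Proposed bid 25 is not best — profitable deviation exists. ✗
Bidder 2 (valuation high), facing bid 30: bid 25 gives 3, bid 30 gives -3, bid 35 gives 4. Proposed bid 35 is best. ✓

No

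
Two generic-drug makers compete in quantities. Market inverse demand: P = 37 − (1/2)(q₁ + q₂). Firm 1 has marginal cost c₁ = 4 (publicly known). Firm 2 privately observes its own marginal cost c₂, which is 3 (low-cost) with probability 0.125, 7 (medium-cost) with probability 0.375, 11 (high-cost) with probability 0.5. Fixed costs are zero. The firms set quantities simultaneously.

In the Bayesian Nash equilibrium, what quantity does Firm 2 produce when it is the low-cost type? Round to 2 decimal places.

21.50

Type-c best response for Firm 2: q₂(c) = (37 − c) − q₁/2.
Firm 1 maximizes expected profit; its first-order condition is 37 − q₁ − (1/2)E[q₂] − 4 = 0.
Substituting E[q₂] and solving: E[c₂] = 8.5, so q₁ = (37 − 2·4 + 8.5)/(3/2) = 25.
q₂(low-cost) = (37 − 3 − (1/2)·25) = 21.5.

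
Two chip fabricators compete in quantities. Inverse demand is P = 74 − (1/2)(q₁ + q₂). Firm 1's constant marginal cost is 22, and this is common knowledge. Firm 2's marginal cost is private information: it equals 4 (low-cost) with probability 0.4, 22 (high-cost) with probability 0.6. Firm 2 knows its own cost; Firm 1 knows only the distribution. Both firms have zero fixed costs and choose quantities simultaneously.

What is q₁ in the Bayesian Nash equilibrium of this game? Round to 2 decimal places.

Each type of Firm 2 best-responds to q₁; Firm 1 best-responds to the expected q₂ over Firm 2's types.
Firm 2 with cost c maximizes (74 − (1/2)(q₁+q₂) − c)·q₂, giving q₂(c) = (74 − c − (1/2)q₁).
E[c₂] = 0.4·4 + 0.6·22 = 14.8
Firm 1's FOC against E[q₂] yields q₁ = (74 − 2·22 + E[c₂])/(3/2) = (74 − 44 + 14.8)/(3/2) = 29.8667.

29.87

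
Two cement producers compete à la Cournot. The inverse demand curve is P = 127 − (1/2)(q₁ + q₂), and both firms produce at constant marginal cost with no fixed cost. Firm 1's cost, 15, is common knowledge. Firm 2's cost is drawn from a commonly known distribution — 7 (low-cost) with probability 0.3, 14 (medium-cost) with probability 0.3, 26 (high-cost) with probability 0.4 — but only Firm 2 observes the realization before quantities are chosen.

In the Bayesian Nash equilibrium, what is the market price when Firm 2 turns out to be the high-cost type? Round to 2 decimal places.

Type-c best response for Firm 2: q₂(c) = (127 − c) − q₁/2.
Firm 1 maximizes expected profit; its first-order condition is 127 − q₁ − (1/2)E[q₂] − 15 = 0.
Substituting E[q₂] and solving: E[c₂] = 16.7, so q₁ = (127 − 2·15 + 16.7)/(3/2) = 75.8.
q₂(high-cost) = 63.1, so P = 127 − (1/2)·(75.8 + 63.1) = 57.55.

57.55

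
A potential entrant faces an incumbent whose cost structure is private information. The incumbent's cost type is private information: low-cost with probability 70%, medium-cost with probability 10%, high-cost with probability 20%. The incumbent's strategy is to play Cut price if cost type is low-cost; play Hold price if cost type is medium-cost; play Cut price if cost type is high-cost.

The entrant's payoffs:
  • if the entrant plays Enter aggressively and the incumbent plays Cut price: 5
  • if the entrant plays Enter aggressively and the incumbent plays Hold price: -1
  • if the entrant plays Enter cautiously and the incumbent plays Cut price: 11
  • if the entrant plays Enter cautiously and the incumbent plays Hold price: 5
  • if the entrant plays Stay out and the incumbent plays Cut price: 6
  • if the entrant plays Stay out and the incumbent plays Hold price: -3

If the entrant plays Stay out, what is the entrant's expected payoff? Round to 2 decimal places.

E[Stay out] = 0.7·6 + 0.1·(-3) + 0.2·6 = 4.2 + (-0.3) + 1.2 = 5.1

5.10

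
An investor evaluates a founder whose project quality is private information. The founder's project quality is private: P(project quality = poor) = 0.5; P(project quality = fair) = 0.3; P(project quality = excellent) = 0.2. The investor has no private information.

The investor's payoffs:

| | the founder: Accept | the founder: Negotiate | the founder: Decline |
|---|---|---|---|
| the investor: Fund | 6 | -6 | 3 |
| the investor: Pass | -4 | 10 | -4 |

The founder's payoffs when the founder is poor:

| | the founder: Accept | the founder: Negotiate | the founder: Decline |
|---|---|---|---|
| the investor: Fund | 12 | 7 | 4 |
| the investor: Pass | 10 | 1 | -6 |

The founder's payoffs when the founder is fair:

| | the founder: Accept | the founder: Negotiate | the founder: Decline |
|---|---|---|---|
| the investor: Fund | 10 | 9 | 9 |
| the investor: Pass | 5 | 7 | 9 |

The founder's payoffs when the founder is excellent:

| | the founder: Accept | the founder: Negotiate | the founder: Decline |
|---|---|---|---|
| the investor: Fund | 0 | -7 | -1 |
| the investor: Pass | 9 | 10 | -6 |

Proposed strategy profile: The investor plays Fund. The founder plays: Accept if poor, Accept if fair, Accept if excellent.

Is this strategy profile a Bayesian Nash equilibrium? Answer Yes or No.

The investor plays Fund: E[Fund] = 0.5·(6) + 0.3·(6) + 0.2·(6) = 6; E[Pass] = -4. Best-responding. ✓
The founder (project quality poor), facing Fund: Accept gives 12, Negotiate gives 7, Decline gives 4. Proposed Accept is best. ✓
The founder (project quality fair), facing Fund: Accept gives 10, Negotiate gives 9, Decline gives 9. Proposed Accept is best. ✓
The founder (project quality excellent), facing Fund: Accept gives 0, Negotiate gives -7, Decline gives -1. Proposed Accept is best. ✓

Yes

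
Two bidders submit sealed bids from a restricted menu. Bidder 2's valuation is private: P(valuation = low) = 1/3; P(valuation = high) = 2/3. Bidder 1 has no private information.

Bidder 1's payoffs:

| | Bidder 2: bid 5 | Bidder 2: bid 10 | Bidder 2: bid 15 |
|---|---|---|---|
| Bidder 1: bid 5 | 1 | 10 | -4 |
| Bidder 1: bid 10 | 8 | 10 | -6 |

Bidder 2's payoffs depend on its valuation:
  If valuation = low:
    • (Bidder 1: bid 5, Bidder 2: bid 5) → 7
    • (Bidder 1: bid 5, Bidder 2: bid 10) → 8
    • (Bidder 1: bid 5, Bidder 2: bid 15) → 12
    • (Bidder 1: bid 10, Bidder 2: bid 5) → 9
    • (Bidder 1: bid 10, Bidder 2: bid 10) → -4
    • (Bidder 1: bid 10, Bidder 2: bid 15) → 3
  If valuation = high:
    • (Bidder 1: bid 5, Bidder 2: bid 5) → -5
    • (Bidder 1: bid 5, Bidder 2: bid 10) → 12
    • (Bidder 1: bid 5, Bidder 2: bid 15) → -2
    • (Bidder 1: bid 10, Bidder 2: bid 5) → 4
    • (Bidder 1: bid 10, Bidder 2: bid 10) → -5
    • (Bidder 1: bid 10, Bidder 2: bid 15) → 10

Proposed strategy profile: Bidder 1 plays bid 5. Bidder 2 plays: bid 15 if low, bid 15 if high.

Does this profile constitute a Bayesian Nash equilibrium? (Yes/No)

Bidder 1 plays bid 5: E[bid 5] = 1/3·(-4) + 2/3·(-4) = -4; E[bid 10] = -6. Best-responding. ✓
Bidder 2 (valuation low), facing bid 5: bid 5 gives 7, bid 10 gives 8, bid 15 gives 12. Proposed bid 15 is best. ✓
Bidder 2 (valuation high), facing bid 5: bid 5 gives -5, bid 10 gives 12, bid 15 gives -2. Proposed bid 15 is not best — profitable deviation exists. ✗

No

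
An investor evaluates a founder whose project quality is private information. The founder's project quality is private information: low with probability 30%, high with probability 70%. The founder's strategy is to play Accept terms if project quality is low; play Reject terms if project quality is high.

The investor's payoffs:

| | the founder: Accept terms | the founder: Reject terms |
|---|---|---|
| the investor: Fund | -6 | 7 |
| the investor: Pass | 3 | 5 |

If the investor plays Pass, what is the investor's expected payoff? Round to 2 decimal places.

4.40

E[Pass] = 0.3·3 + 0.7·5 = 0.9 + 3.5 = 4.4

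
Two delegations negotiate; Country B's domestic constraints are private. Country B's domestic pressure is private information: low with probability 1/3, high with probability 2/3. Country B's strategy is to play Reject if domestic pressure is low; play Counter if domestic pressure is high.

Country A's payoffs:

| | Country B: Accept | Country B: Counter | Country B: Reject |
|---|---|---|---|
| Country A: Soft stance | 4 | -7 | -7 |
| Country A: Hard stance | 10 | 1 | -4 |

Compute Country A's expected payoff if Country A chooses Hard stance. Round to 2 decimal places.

Take the expectation over Country B's domestic pressure, weighting each type's action by its prior probability.
E[Hard stance] = 1/3·(-4) + 2/3·1 = (-4/3) + 2/3 = -2/3

-0.67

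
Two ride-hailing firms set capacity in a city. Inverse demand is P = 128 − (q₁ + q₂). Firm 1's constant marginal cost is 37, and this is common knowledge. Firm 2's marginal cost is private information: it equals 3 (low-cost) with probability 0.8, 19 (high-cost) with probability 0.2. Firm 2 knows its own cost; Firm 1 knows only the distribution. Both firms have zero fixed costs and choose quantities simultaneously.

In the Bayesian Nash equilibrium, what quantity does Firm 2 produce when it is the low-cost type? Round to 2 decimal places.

52.47

Each type of Firm 2 best-responds to q₁; Firm 1 best-responds to the expected q₂ over Firm 2's types.
Firm 2 with cost c maximizes (128 − (q₁+q₂) − c)·q₂, giving q₂(c) = (128 − c − q₁)/2.
E[c₂] = 0.8·3 + 0.2·19 = 6.2
Firm 1's FOC against E[q₂] yields q₁ = (128 − 2·37 + E[c₂])/3 = (128 − 74 + 6.2)/3 = 20.0667.
q₂(low-cost) = (128 − 3 − 20.0667)/2 = 52.4667.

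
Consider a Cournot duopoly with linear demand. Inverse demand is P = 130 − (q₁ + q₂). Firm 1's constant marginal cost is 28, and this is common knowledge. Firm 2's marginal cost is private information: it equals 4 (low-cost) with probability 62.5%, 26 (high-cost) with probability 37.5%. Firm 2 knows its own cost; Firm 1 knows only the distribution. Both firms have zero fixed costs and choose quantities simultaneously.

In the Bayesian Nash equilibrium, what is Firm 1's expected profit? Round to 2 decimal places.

826.56

Firm 2 with cost c maximizes (130 − (q₁+q₂) − c)·q₂, giving q₂(c) = (130 − c − q₁)/2.
E[c₂] = 0.625·4 + 0.375·26 = 12.25
Firm 1's FOC against E[q₂] yields q₁ = (130 − 2·28 + E[c₂])/3 = (130 − 56 + 12.25)/3 = 28.75.
E[P] = 130 − (q₁ + E[q₂]) = 56.75; Firm 1's expected profit = (E[P] − 28)·q₁ = (56.75 − 28)·28.75 = 826.562.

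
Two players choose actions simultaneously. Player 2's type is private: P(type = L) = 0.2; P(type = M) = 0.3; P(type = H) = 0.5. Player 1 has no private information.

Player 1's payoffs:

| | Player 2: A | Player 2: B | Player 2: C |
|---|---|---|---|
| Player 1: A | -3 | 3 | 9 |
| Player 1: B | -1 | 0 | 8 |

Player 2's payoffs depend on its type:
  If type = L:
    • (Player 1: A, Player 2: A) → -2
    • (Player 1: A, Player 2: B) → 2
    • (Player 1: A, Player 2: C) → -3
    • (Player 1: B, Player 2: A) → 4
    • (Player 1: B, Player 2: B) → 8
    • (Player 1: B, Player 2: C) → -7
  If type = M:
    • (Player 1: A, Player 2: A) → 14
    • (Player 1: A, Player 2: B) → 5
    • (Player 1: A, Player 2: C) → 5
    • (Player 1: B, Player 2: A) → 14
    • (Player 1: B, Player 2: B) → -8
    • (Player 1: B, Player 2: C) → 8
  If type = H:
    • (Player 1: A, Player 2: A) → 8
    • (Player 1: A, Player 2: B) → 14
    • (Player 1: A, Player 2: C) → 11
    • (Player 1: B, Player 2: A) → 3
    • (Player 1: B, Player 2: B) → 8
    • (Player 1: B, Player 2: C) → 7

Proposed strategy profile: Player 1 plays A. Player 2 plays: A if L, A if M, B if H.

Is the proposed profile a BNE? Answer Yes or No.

A profile is a BNE iff every type of every player is best-responding given beliefs about the other side.
Player 1 plays A: E[A] = 0.2·(-3) + 0.3·(-3) + 0.5·(3) = 0; E[B] = -0.5. Best-responding. ✓
Player 2 (type L), facing A: A gives -2, B gives 2, C gives -3. Proposed A is not best — profitable deviation exists. ✗
Player 2 (type M), facing A: A gives 14, B gives 5, C gives 5. Proposed A is best. ✓
Player 2 (type H), facing A: A gives 8, B gives 14, C gives 11. Proposed B is best. ✓

No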